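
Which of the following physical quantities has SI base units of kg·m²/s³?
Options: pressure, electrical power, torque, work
Checking the SI base units of each option:
  pressure (P = F/A): kg/(m·s²)  ✗
  electrical power (P = IV): kg·m²/s³  ✓ matches
  torque (τ = Fr): kg·m²/s²  ✗
  work (W = Fd): kg·m²/s²  ✗

Only electrical power has units kg·m²/s³.

Answer: electrical power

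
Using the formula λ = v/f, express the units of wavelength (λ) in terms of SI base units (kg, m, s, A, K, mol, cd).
Units of each symbol in λ = v/f:
  v (wave speed): m/s
  f (frequency): 1/s  → in the denominator, contributes s

Multiplying the contributions: [m/s] · [s]
Adding exponents of each base unit: m: 1
SI base units of wavelength: m

Answer: m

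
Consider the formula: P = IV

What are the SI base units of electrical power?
Units of each symbol in P = IV:
  I (current): A
  V (voltage, in volts): kg·m²/(s³·A)

Multiplying the contributions: [A] · [kg·m²/(s³·A)]
Adding exponents of each base unit: kg: 1, m: 2, s: -3
SI base units of electrical power: kg·m²/s³

Answer: kg·m²/s³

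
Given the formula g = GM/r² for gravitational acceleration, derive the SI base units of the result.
Units of each symbol in g = GM/r²:
  G (gravitational constant): m³/(kg·s²)
  M (mass): kg
  r (distance): m  → to the power 2 in the denominator, contributes 1/m²

Multiplying the contributions: [m³/(kg·s²)] · [kg] · [1/m²]
Adding exponents of each base unit: m: 1, s: -2
SI base units of gravitational acceleration: m/s²

Answer: m/s²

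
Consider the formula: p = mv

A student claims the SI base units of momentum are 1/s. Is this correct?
Units of each symbol in p = mv:
  m (mass): kg
  v (velocity): m/s

Multiplying the contributions: [kg] · [m/s]
Adding exponents of each base unit: kg: 1, m: 1, s: -1
SI base units of momentum: kg·m/s

The claimed units 1/s (exponents s: -1) do not match the derived units kg·m/s (exponents kg: 1, m: 1, s: -1), so the claim is incorrect.

Answer: No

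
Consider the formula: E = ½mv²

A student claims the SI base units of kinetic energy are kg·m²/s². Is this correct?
Units of each symbol in E = ½mv²:
  m (mass): kg
  v (speed): m/s  → to the power 2, contributes m²/s²
  The factor ½ is dimensionless.

Multiplying the contributions: [kg] · [m²/s²]
Adding exponents of each base unit: kg: 1, m: 2, s: -2
SI base units of kinetic energy: kg·m²/s²

The claimed units kg·m²/s² match the derived units, so the claim is correct.

Answer: Yes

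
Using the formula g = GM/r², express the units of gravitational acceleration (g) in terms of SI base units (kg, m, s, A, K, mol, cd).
Units of each symbol in g = GM/r²:
  G (gravitational constant): m³/(kg·s²)
  M (mass): kg
  r (distance): m  → to the power 2 in the denominator, contributes 1/m²

Multiplying the contributions: [m³/(kg·s²)] · [kg] · [1/m²]
Adding exponents of each base unit: m: 1, s: -2
SI base units of gravitational acceleration: m/s²

Answer: m/s²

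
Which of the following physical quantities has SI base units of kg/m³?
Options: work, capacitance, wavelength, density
Checking the SI base units of each option:
  work (W = Fd): kg·m²/s²  ✗
  capacitance (C = Q/V): s⁴·A²/(kg·m²)  ✗
  wavelength (λ = v/f): m  ✗
  density (ρ = m/V): kg/m³  ✓ matches

Only density has units kg/m³.

Answer: density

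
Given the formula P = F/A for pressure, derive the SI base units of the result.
Units of each symbol in P = F/A:
  F (force): kg·m/s²
  A (area): m²  → in the denominator, contributes 1/m²

Multiplying the contributions: [kg·m/s²] · [1/m²]
Adding exponents of each base unit: kg: 1, m: -1, s: -2
SI base units of pressure: kg/(m·s²)

Answer: kg/(m·s²)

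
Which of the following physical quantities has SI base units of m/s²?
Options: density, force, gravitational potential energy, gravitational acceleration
Checking the SI base units of each option:
  density (ρ = m/V): kg/m³  ✗
  force (F = ma): kg·m/s²  ✗
  gravitational potential energy (U = -GMm/r): kg·m²/s²  ✗
  gravitational acceleration (g = GM/r²): m/s²  ✓ matches

Only gravitational acceleration has units m/s².

Answer: gravitational acceleration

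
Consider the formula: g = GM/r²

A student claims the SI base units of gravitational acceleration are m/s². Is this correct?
Units of each symbol in g = GM/r²:
  G (gravitational constant): m³/(kg·s²)
  M (mass): kg
  r (distance): m  → to the power 2 in the denominator, contributes 1/m²

Multiplying the contributions: [m³/(kg·s²)] · [kg] · [1/m²]
Adding exponents of each base unit: m: 1, s: -2
SI base units of gravitational acceleration: m/s²

The claimed units m/s² match the derived units, so the claim is correct.

Answer: Yes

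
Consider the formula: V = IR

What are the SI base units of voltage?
Units of each symbol in V = IR:
  I (current): A
  R (resistance, in ohms): kg·m²/(s³·A²)

Multiplying the contributions: [A] · [kg·m²/(s³·A²)]
Adding exponents of each base unit: kg: 1, m: 2, s: -3, A: -1
SI base units of voltage: kg·m²/(s³·A)

Answer: kg·m²/(s³·A)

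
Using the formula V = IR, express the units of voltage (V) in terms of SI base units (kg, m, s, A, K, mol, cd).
Units of each symbol in V = IR:
  I (current): A
  R (resistance, in ohms): kg·m²/(s³·A²)

Multiplying the contributions: [A] · [kg·m²/(s³·A²)]
Adding exponents of each base unit: kg: 1, m: 2, s: -3, A: -1
SI base units of voltage: kg·m²/(s³·A)

Answer: kg·m²/(s³·A)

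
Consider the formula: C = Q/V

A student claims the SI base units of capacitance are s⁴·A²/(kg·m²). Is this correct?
Units of each symbol in C = Q/V:
  Q (charge, in coulombs): s·A
  V (voltage, in volts): kg·m²/(s³·A)  → in the denominator, contributes s³·A/(kg·m²)

Multiplying the contributions: [s·A] · [s³·A/(kg·m²)]
Adding exponents of each base unit: kg: -1, m: -2, s: 4, A: 2
SI base units of capacitance: s⁴·A²/(kg·m²)

The claimed units s⁴·A²/(kg·m²) match the derived units, so the claim is correct.

Answer: Yes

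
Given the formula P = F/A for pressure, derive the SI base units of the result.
Units of each symbol in P = F/A:
  F (force): kg·m/s²
  A (area): m²  → in the denominator, contributes 1/m²

Multiplying the contributions: [kg·m/s²] · [1/m²]
Adding exponents of each base unit: kg: 1, m: -1, s: -2
SI base units of pressure: kg/(m·s²)

Answer: kg/(m·s²)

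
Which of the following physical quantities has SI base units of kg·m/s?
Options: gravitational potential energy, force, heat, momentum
Checking the SI base units of each option:
  gravitational potential energy (U = -GMm/r): kg·m²/s²  ✗
  force (F = ma): kg·m/s²  ✗
  heat (Q = mcΔT): kg·m²/s²  ✗
  momentum (p = mv): kg·m/s  ✓ matches

Only momentum has units kg·m/s.

Answer: momentum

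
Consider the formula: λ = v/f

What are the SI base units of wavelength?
Units of each symbol in λ = v/f:
  v (wave speed): m/s
  f (frequency): 1/s  → in the denominator, contributes s

Multiplying the contributions: [m/s] · [s]
Adding exponents of each base unit: m: 1
SI base units of wavelength: m

Answer: m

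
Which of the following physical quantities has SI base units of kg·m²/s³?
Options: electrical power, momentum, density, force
Checking the SI base units of each option:
  electrical power (P = IV): kg·m²/s³  ✓ matches
  momentum (p = mv): kg·m/s  ✗
  density (ρ = m/V): kg/m³  ✗
  force (F = ma): kg·m/s²  ✗

Only electrical power has units kg·m²/s³.

Answer: electrical power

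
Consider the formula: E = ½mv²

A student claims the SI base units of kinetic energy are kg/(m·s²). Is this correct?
Units of each symbol in E = ½mv²:
  m (mass): kg
  v (speed): m/s  → to the power 2, contributes m²/s²
  The factor ½ is dimensionless.

Multiplying the contributions: [kg] · [m²/s²]
Adding exponents of each base unit: kg: 1, m: 2, s: -2
SI base units of kinetic energy: kg·m²/s²

The claimed units kg/(m·s²) (exponents kg: 1, m: -1, s: -2) do not match the derived units kg·m²/s² (exponents kg: 1, m: 2, s: -2), so the claim is incorrect.

Answer: No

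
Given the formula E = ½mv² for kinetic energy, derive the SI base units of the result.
Units of each symbol in E = ½mv²:
  m (mass): kg
  v (speed): m/s  → to the power 2, contributes m²/s²
  The factor ½ is dimensionless.

Multiplying the contributions: [kg] · [m²/s²]
Adding exponents of each base unit: kg: 1, m: 2, s: -2
SI base units of kinetic energy: kg·m²/s²

Answer: kg·m²/s²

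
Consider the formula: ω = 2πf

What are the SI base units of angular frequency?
Units of each symbol in ω = 2πf:
  f (frequency): 1/s
  The factor 2π is dimensionless.

Multiplying the contributions: [1/s]
Adding exponents of each base unit: s: -1
SI base units of angular frequency: 1/s

Answer: 1/s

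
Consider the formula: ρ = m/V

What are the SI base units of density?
Units of each symbol in ρ = m/V:
  m (mass): kg
  V (volume): m³  → in the denominator, contributes 1/m³

Multiplying the contributions: [kg] · [1/m³]
Adding exponents of each base unit: kg: 1, m: -3
SI base units of density: kg/m³

Answer: kg/m³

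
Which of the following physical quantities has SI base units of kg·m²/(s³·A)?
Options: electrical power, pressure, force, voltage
Checking the SI base units of each option:
  electrical power (P = IV): kg·m²/s³  ✗
  pressure (P = F/A): kg/(m·s²)  ✗
  force (F = ma): kg·m/s²  ✗
  voltage (V = IR): kg·m²/(s³·A)  ✓ matches

Only voltage has units kg·m²/(s³·A).

Answer: voltage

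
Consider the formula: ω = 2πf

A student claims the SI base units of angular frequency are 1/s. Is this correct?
Units of each symbol in ω = 2πf:
  f (frequency): 1/s
  The factor 2π is dimensionless.

Multiplying the contributions: [1/s]
Adding exponents of each base unit: s: -1
SI base units of angular frequency: 1/s

The claimed units 1/s match the derived units, so the claim is correct.

Answer: Yes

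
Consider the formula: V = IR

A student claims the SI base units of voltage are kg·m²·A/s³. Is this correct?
Units of each symbol in V = IR:
  I (current): A
  R (resistance, in ohms): kg·m²/(s³·A²)

Multiplying the contributions: [A] · [kg·m²/(s³·A²)]
Adding exponents of each base unit: kg: 1, m: 2, s: -3, A: -1
SI base units of voltage: kg·m²/(s³·A)

The claimed units kg·m²·A/s³ (exponents kg: 1, m: 2, s: -3, A: 1) do not match the derived units kg·m²/(s³·A) (exponents kg: 1, m: 2, s: -3, A: -1), so the claim is incorrect.

Answer: No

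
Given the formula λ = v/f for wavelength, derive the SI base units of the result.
Units of each symbol in λ = v/f:
  v (wave speed): m/s
  f (frequency): 1/s  → in the denominator, contributes s

Multiplying the contributions: [m/s] · [s]
Adding exponents of each base unit: m: 1
SI base units of wavelength: m

Answer: m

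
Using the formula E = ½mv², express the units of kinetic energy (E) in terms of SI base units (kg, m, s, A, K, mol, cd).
Units of each symbol in E = ½mv²:
  m (mass): kg
  v (speed): m/s  → to the power 2, contributes m²/s²
  The factor ½ is dimensionless.

Multiplying the contributions: [kg] · [m²/s²]
Adding exponents of each base unit: kg: 1, m: 2, s: -2
SI base units of kinetic energy: kg·m²/s²

Answer: kg·m²/s²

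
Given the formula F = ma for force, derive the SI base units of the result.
Units of each symbol in F = ma:
  m (mass): kg
  a (acceleration): m/s²

Multiplying the contributions: [kg] · [m/s²]
Adding exponents of each base unit: kg: 1, m: 1, s: -2
SI base units of force: kg·m/s²

Answer: kg·m/s²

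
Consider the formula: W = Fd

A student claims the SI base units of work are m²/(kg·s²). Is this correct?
Units of each symbol in W = Fd:
  F (force): kg·m/s²
  d (displacement): m

Multiplying the contributions: [kg·m/s²] · [m]
Adding exponents of each base unit: kg: 1, m: 2, s: -2
SI base units of work: kg·m²/s²

The claimed units m²/(kg·s²) (exponents kg: -1, m: 2, s: -2) do not match the derived units kg·m²/s² (exponents kg: 1, m: 2, s: -2), so the claim is incorrect.

Answer: No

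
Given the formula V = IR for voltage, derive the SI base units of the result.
Units of each symbol in V = IR:
  I (current): A
  R (resistance, in ohms): kg·m²/(s³·A²)

Multiplying the contributions: [A] · [kg·m²/(s³·A²)]
Adding exponents of each base unit: kg: 1, m: 2, s: -3, A: -1
SI base units of voltage: kg·m²/(s³·A)

Answer: kg·m²/(s³·A)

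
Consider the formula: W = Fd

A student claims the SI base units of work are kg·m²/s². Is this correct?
Units of each symbol in W = Fd:
  F (force): kg·m/s²
  d (displacement): m

Multiplying the contributions: [kg·m/s²] · [m]
Adding exponents of each base unit: kg: 1, m: 2, s: -2
SI base units of work: kg·m²/s²

The claimed units kg·m²/s² match the derived units, so the claim is correct.

Answer: Yes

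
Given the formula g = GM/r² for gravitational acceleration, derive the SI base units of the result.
Units of each symbol in g = GM/r²:
  G (gravitational constant): m³/(kg·s²)
  M (mass): kg
  r (distance): m  → to the power 2 in the denominator, contributes 1/m²

Multiplying the contributions: [m³/(kg·s²)] · [kg] · [1/m²]
Adding exponents of each base unit: m: 1, s: -2
SI base units of gravitational acceleration: m/s²

Answer: m/s²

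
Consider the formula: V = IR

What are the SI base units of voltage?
Units of each symbol in V = IR:
  I (current): A
  R (resistance, in ohms): kg·m²/(s³·A²)

Multiplying the contributions: [A] · [kg·m²/(s³·A²)]
Adding exponents of each base unit: kg: 1, m: 2, s: -3, A: -1
SI base units of voltage: kg·m²/(s³·A)

Answer: kg·m²/(s³·A)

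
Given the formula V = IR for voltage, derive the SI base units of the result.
Units of each symbol in V = IR:
  I (current): A
  R (resistance, in ohms): kg·m²/(s³·A²)

Multiplying the contributions: [A] · [kg·m²/(s³·A²)]
Adding exponents of each base unit: kg: 1, m: 2, s: -3, A: -1
SI base units of voltage: kg·m²/(s³·A)

Answer: kg·m²/(s³·A)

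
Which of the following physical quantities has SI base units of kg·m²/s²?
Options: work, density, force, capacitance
Checking the SI base units of each option:
  work (W = Fd): kg·m²/s²  ✓ matches
  density (ρ = m/V): kg/m³  ✗
  force (F = ma): kg·m/s²  ✗
  capacitance (C = Q/V): s⁴·A²/(kg·m²)  ✗

Only work has units kg·m²/s².

Answer: work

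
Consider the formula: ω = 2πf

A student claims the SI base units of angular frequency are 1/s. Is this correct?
Units of each symbol in ω = 2πf:
  f (frequency): 1/s
  The factor 2π is dimensionless.

Multiplying the contributions: [1/s]
Adding exponents of each base unit: s: -1
SI base units of angular frequency: 1/s

The claimed units 1/s match the derived units, so the claim is correct.

Answer: Yes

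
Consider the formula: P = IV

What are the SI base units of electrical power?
Units of each symbol in P = IV:
  I (current): A
  V (voltage, in volts): kg·m²/(s³·A)

Multiplying the contributions: [A] · [kg·m²/(s³·A)]
Adding exponents of each base unit: kg: 1, m: 2, s: -3
SI base units of electrical power: kg·m²/s³

Answer: kg·m²/s³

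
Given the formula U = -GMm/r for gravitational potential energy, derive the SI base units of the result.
Units of each symbol in U = -GMm/r:
  G (gravitational constant): m³/(kg·s²)
  M (mass): kg
  m (mass): kg
  r (distance): m  → in the denominator, contributes 1/m
  The minus sign does not affect the units.

Multiplying the contributions: [m³/(kg·s²)] · [kg] · [kg] · [1/m]
Adding exponents of each base unit: kg: 1, m: 2, s: -2
SI base units of gravitational potential energy: kg·m²/s²

Answer: kg·m²/s²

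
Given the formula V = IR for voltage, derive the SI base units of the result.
Units of each symbol in V = IR:
  I (current): A
  R (resistance, in ohms): kg·m²/(s³·A²)

Multiplying the contributions: [A] · [kg·m²/(s³·A²)]
Adding exponents of each base unit: kg: 1, m: 2, s: -3, A: -1
SI base units of voltage: kg·m²/(s³·A)

Answer: kg·m²/(s³·A)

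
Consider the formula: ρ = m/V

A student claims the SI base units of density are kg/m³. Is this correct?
Units of each symbol in ρ = m/V:
  m (mass): kg
  V (volume): m³  → in the denominator, contributes 1/m³

Multiplying the contributions: [kg] · [1/m³]
Adding exponents of each base unit: kg: 1, m: -3
SI base units of density: kg/m³

The claimed units kg/m³ match the derived units, so the claim is correct.

Answer: Yes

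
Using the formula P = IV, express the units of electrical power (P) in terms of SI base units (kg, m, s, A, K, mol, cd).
Units of each symbol in P = IV:
  I (current): A
  V (voltage, in volts): kg·m²/(s³·A)

Multiplying the contributions: [A] · [kg·m²/(s³·A)]
Adding exponents of each base unit: kg: 1, m: 2, s: -3
SI base units of electrical power: kg·m²/s³

Answer: kg·m²/s³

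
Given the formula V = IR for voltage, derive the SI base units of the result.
Units of each symbol in V = IR:
  I (current): A
  R (resistance, in ohms): kg·m²/(s³·A²)

Multiplying the contributions: [A] · [kg·m²/(s³·A²)]
Adding exponents of each base unit: kg: 1, m: 2, s: -3, A: -1
SI base units of voltage: kg·m²/(s³·A)

Answer: kg·m²/(s³·A)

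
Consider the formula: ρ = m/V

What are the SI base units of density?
Units of each symbol in ρ = m/V:
  m (mass): kg
  V (volume): m³  → in the denominator, contributes 1/m³

Multiplying the contributions: [kg] · [1/m³]
Adding exponents of each base unit: kg: 1, m: -3
SI base units of density: kg/m³

Answer: kg/m³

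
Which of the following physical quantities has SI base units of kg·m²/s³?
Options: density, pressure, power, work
Checking the SI base units of each option:
  density (ρ = m/V): kg/m³  ✗
  pressure (P = F/A): kg/(m·s²)  ✗
  power (P = W/t): kg·m²/s³  ✓ matches
  work (W = Fd): kg·m²/s²  ✗

Only power has units kg·m²/s³.

Answer: power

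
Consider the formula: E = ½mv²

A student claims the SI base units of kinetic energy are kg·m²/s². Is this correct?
Units of each symbol in E = ½mv²:
  m (mass): kg
  v (speed): m/s  → to the power 2, contributes m²/s²
  The factor ½ is dimensionless.

Multiplying the contributions: [kg] · [m²/s²]
Adding exponents of each base unit: kg: 1, m: 2, s: -2
SI base units of kinetic energy: kg·m²/s²

The claimed units kg·m²/s² match the derived units, so the claim is correct.

Answer: Yes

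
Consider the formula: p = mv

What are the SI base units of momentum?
Units of each symbol in p = mv:
  m (mass): kg
  v (velocity): m/s

Multiplying the contributions: [kg] · [m/s]
Adding exponents of each base unit: kg: 1, m: 1, s: -1
SI base units of momentum: kg·m/s

Answer: kg·m/s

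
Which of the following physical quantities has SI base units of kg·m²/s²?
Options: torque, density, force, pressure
Checking the SI base units of each option:
  torque (τ = Fr): kg·m²/s²  ✓ matches
  density (ρ = m/V): kg/m³  ✗
  force (F = ma): kg·m/s²  ✗
  pressure (P = F/A): kg/(m·s²)  ✗

Only torque has units kg·m²/s².

Answer: torque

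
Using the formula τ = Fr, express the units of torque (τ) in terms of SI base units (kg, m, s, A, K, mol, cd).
Units of each symbol in τ = Fr:
  F (force): kg·m/s²
  r (lever arm): m

Multiplying the contributions: [kg·m/s²] · [m]
Adding exponents of each base unit: kg: 1, m: 2, s: -2
SI base units of torque: kg·m²/s²

Answer: kg·m²/s²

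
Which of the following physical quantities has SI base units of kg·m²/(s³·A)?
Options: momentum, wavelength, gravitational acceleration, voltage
Checking the SI base units of each option:
  momentum (p = mv): kg·m/s  ✗
  wavelength (λ = v/f): m  ✗
  gravitational acceleration (g = GM/r²): m/s²  ✗
  voltage (V = IR): kg·m²/(s³·A)  ✓ matches

Only voltage has units kg·m²/(s³·A).

Answer: voltage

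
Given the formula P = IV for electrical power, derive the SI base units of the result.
Units of each symbol in P = IV:
  I (current): A
  V (voltage, in volts): kg·m²/(s³·A)

Multiplying the contributions: [A] · [kg·m²/(s³·A)]
Adding exponents of each base unit: kg: 1, m: 2, s: -3
SI base units of electrical power: kg·m²/s³

Answer: kg·m²/s³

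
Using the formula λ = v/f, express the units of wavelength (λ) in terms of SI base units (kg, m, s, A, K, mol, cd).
Units of each symbol in λ = v/f:
  v (wave speed): m/s
  f (frequency): 1/s  → in the denominator, contributes s

Multiplying the contributions: [m/s] · [s]
Adding exponents of each base unit: m: 1
SI base units of wavelength: m

Answer: m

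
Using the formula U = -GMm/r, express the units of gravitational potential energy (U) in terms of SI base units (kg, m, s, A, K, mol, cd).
Units of each symbol in U = -GMm/r:
  G (gravitational constant): m³/(kg·s²)
  M (mass): kg
  m (mass): kg
  r (distance): m  → in the denominator, contributes 1/m
  The minus sign does not affect the units.

Multiplying the contributions: [m³/(kg·s²)] · [kg] · [kg] · [1/m]
Adding exponents of each base unit: kg: 1, m: 2, s: -2
SI base units of gravitational potential energy: kg·m²/s²

Answer: kg·m²/s²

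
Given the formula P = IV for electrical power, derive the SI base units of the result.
Units of each symbol in P = IV:
  I (current): A
  V (voltage, in volts): kg·m²/(s³·A)

Multiplying the contributions: [A] · [kg·m²/(s³·A)]
Adding exponents of each base unit: kg: 1, m: 2, s: -3
SI base units of electrical power: kg·m²/s³

Answer: kg·m²/s³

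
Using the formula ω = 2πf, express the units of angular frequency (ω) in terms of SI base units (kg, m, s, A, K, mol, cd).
Units of each symbol in ω = 2πf:
  f (frequency): 1/s
  The factor 2π is dimensionless.

Multiplying the contributions: [1/s]
Adding exponents of each base unit: s: -1
SI base units of angular frequency: 1/s

Answer: 1/s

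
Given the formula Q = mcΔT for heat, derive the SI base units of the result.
Units of each symbol in Q = mcΔT:
  m (mass): kg
  c (specific heat capacity, in J/(kg·K)): m²/(s²·K)
  ΔT (temperature change): K

Multiplying the contributions: [kg] · [m²/(s²·K)] · [K]
Adding exponents of each base unit: kg: 1, m: 2, s: -2
SI base units of heat: kg·m²/s²

Answer: kg·m²/s²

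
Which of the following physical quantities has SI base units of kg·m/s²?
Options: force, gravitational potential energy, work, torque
Checking the SI base units of each option:
  force (F = ma): kg·m/s²  ✓ matches
  gravitational potential energy (U = -GMm/r): kg·m²/s²  ✗
  work (W = Fd): kg·m²/s²  ✗
  torque (τ = Fr): kg·m²/s²  ✗

Only force has units kg·m/s².

Answer: force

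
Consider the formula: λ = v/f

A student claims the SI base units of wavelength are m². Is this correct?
Units of each symbol in λ = v/f:
  v (wave speed): m/s
  f (frequency): 1/s  → in the denominator, contributes s

Multiplying the contributions: [m/s] · [s]
Adding exponents of each base unit: m: 1
SI base units of wavelength: m

The claimed units m² (exponents m: 2) do not match the derived units m (exponents m: 1), so the claim is incorrect.

Answer: No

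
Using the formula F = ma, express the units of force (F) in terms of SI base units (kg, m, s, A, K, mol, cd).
Units of each symbol in F = ma:
  m (mass): kg
  a (acceleration): m/s²

Multiplying the contributions: [kg] · [m/s²]
Adding exponents of each base unit: kg: 1, m: 1, s: -2
SI base units of force: kg·m/s²

Answer: kg·m/s²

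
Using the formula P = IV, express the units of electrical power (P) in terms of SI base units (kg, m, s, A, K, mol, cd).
Units of each symbol in P = IV:
  I (current): A
  V (voltage, in volts): kg·m²/(s³·A)

Multiplying the contributions: [A] · [kg·m²/(s³·A)]
Adding exponents of each base unit: kg: 1, m: 2, s: -3
SI base units of electrical power: kg·m²/s³

Answer: kg·m²/s³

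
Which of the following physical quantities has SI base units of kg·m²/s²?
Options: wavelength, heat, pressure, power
Checking the SI base units of each option:
  wavelength (λ = v/f): m  ✗
  heat (Q = mcΔT): kg·m²/s²  ✓ matches
  pressure (P = F/A): kg/(m·s²)  ✗
  power (P = W/t): kg·m²/s³  ✗

Only heat has units kg·m²/s².

Answer: heat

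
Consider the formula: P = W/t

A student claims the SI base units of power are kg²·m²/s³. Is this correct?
Units of each symbol in P = W/t:
  W (work): kg·m²/s²
  t (time): s  → in the denominator, contributes 1/s

Multiplying the contributions: [kg·m²/s²] · [1/s]
Adding exponents of each base unit: kg: 1, m: 2, s: -3
SI base units of power: kg·m²/s³

The claimed units kg²·m²/s³ (exponents kg: 2, m: 2, s: -3) do not match the derived units kg·m²/s³ (exponents kg: 1, m: 2, s: -3), so the claim is incorrect.

Answer: No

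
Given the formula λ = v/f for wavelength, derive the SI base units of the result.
Units of each symbol in λ = v/f:
  v (wave speed): m/s
  f (frequency): 1/s  → in the denominator, contributes s

Multiplying the contributions: [m/s] · [s]
Adding exponents of each base unit: m: 1
SI base units of wavelength: m

Answer: m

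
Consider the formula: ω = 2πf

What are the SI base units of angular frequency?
Units of each symbol in ω = 2πf:
  f (frequency): 1/s
  The factor 2π is dimensionless.

Multiplying the contributions: [1/s]
Adding exponents of each base unit: s: -1
SI base units of angular frequency: 1/s

Answer: 1/s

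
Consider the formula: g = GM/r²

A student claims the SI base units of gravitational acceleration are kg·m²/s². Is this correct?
Units of each symbol in g = GM/r²:
  G (gravitational constant): m³/(kg·s²)
  M (mass): kg
  r (distance): m  → to the power 2 in the denominator, contributes 1/m²

Multiplying the contributions: [m³/(kg·s²)] · [kg] · [1/m²]
Adding exponents of each base unit: m: 1, s: -2
SI base units of gravitational acceleration: m/s²

The claimed units kg·m²/s² (exponents kg: 1, m: 2, s: -2) do not match the derived units m/s² (exponents m: 1, s: -2), so the claim is incorrect.

Answer: No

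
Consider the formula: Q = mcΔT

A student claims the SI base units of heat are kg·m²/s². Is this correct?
Units of each symbol in Q = mcΔT:
  m (mass): kg
  c (specific heat capacity, in J/(kg·K)): m²/(s²·K)
  ΔT (temperature change): K

Multiplying the contributions: [kg] · [m²/(s²·K)] · [K]
Adding exponents of each base unit: kg: 1, m: 2, s: -2
SI base units of heat: kg·m²/s²

The claimed units kg·m²/s² match the derived units, so the claim is correct.

Answer: Yes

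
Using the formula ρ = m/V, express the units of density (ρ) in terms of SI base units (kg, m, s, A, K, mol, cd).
Units of each symbol in ρ = m/V:
  m (mass): kg
  V (volume): m³  → in the denominator, contributes 1/m³

Multiplying the contributions: [kg] · [1/m³]
Adding exponents of each base unit: kg: 1, m: -3
SI base units of density: kg/m³

Answer: kg/m³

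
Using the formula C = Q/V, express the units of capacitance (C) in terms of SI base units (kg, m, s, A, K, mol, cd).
Units of each symbol in C = Q/V:
  Q (charge, in coulombs): s·A
  V (voltage, in volts): kg·m²/(s³·A)  → in the denominator, contributes s³·A/(kg·m²)

Multiplying the contributions: [s·A] · [s³·A/(kg·m²)]
Adding exponents of each base unit: kg: -1, m: -2, s: 4, A: 2
SI base units of capacitance: s⁴·A²/(kg·m²)

Answer: s⁴·A²/(kg·m²)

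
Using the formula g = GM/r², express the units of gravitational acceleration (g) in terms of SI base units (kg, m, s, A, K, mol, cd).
Units of each symbol in g = GM/r²:
  G (gravitational constant): m³/(kg·s²)
  M (mass): kg
  r (distance): m  → to the power 2 in the denominator, contributes 1/m²

Multiplying the contributions: [m³/(kg·s²)] · [kg] · [1/m²]
Adding exponents of each base unit: m: 1, s: -2
SI base units of gravitational acceleration: m/s²

Answer: m/s²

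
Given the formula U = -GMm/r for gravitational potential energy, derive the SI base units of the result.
Units of each symbol in U = -GMm/r:
  G (gravitational constant): m³/(kg·s²)
  M (mass): kg
  m (mass): kg
  r (distance): m  → in the denominator, contributes 1/m
  The minus sign does not affect the units.

Multiplying the contributions: [m³/(kg·s²)] · [kg] · [kg] · [1/m]
Adding exponents of each base unit: kg: 1, m: 2, s: -2
SI base units of gravitational potential energy: kg·m²/s²

Answer: kg·m²/s²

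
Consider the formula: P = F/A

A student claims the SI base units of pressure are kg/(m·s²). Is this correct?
Units of each symbol in P = F/A:
  F (force): kg·m/s²
  A (area): m²  → in the denominator, contributes 1/m²

Multiplying the contributions: [kg·m/s²] · [1/m²]
Adding exponents of each base unit: kg: 1, m: -1, s: -2
SI base units of pressure: kg/(m·s²)

The claimed units kg/(m·s²) match the derived units, so the claim is correct.

Answer: Yes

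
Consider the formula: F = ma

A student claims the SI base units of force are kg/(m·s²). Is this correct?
Units of each symbol in F = ma:
  m (mass): kg
  a (acceleration): m/s²

Multiplying the contributions: [kg] · [m/s²]
Adding exponents of each base unit: kg: 1, m: 1, s: -2
SI base units of force: kg·m/s²

The claimed units kg/(m·s²) (exponents kg: 1, m: -1, s: -2) do not match the derived units kg·m/s² (exponents kg: 1, m: 1, s: -2), so the claim is incorrect.

Answer: No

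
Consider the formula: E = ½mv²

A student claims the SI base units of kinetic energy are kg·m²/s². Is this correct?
Units of each symbol in E = ½mv²:
  m (mass): kg
  v (speed): m/s  → to the power 2, contributes m²/s²
  The factor ½ is dimensionless.

Multiplying the contributions: [kg] · [m²/s²]
Adding exponents of each base unit: kg: 1, m: 2, s: -2
SI base units of kinetic energy: kg·m²/s²

The claimed units kg·m²/s² match the derived units, so the claim is correct.

Answer: Yes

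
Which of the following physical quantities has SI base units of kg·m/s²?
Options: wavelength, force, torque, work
Checking the SI base units of each option:
  wavelength (λ = v/f): m  ✗
  force (F = ma): kg·m/s²  ✓ matches
  torque (τ = Fr): kg·m²/s²  ✗
  work (W = Fd): kg·m²/s²  ✗

Only force has units kg·m/s².

Answer: force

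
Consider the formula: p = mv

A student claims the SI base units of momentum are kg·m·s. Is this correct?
Units of each symbol in p = mv:
  m (mass): kg
  v (velocity): m/s

Multiplying the contributions: [kg] · [m/s]
Adding exponents of each base unit: kg: 1, m: 1, s: -1
SI base units of momentum: kg·m/s

The claimed units kg·m·s (exponents kg: 1, m: 1, s: 1) do not match the derived units kg·m/s (exponents kg: 1, m: 1, s: -1), so the claim is incorrect.

Answer: No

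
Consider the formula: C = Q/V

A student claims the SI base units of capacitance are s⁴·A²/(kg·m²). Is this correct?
Units of each symbol in C = Q/V:
  Q (charge, in coulombs): s·A
  V (voltage, in volts): kg·m²/(s³·A)  → in the denominator, contributes s³·A/(kg·m²)

Multiplying the contributions: [s·A] · [s³·A/(kg·m²)]
Adding exponents of each base unit: kg: -1, m: -2, s: 4, A: 2
SI base units of capacitance: s⁴·A²/(kg·m²)

The claimed units s⁴·A²/(kg·m²) match the derived units, so the claim is correct.

Answer: Yes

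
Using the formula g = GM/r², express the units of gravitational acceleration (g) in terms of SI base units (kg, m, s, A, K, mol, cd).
Units of each symbol in g = GM/r²:
  G (gravitational constant): m³/(kg·s²)
  M (mass): kg
  r (distance): m  → to the power 2 in the denominator, contributes 1/m²

Multiplying the contributions: [m³/(kg·s²)] · [kg] · [1/m²]
Adding exponents of each base unit: m: 1, s: -2
SI base units of gravitational acceleration: m/s²

Answer: m/s²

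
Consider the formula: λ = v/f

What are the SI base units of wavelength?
Units of each symbol in λ = v/f:
  v (wave speed): m/s
  f (frequency): 1/s  → in the denominator, contributes s

Multiplying the contributions: [m/s] · [s]
Adding exponents of each base unit: m: 1
SI base units of wavelength: m

Answer: m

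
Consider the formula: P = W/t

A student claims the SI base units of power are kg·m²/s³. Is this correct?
Units of each symbol in P = W/t:
  W (work): kg·m²/s²
  t (time): s  → in the denominator, contributes 1/s

Multiplying the contributions: [kg·m²/s²] · [1/s]
Adding exponents of each base unit: kg: 1, m: 2, s: -3
SI base units of power: kg·m²/s³

The claimed units kg·m²/s³ match the derived units, so the claim is correct.

Answer: Yes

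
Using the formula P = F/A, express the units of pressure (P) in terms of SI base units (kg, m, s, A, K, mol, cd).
Units of each symbol in P = F/A:
  F (force): kg·m/s²
  A (area): m²  → in the denominator, contributes 1/m²

Multiplying the contributions: [kg·m/s²] · [1/m²]
Adding exponents of each base unit: kg: 1, m: -1, s: -2
SI base units of pressure: kg/(m·s²)

Answer: kg/(m·s²)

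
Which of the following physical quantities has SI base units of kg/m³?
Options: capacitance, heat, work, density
Checking the SI base units of each option:
  capacitance (C = Q/V): s⁴·A²/(kg·m²)  ✗
  heat (Q = mcΔT): kg·m²/s²  ✗
  work (W = Fd): kg·m²/s²  ✗
  density (ρ = m/V): kg/m³  ✓ matches

Only density has units kg/m³.

Answer: density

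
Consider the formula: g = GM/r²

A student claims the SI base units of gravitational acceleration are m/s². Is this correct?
Units of each symbol in g = GM/r²:
  G (gravitational constant): m³/(kg·s²)
  M (mass): kg
  r (distance): m  → to the power 2 in the denominator, contributes 1/m²

Multiplying the contributions: [m³/(kg·s²)] · [kg] · [1/m²]
Adding exponents of each base unit: m: 1, s: -2
SI base units of gravitational acceleration: m/s²

The claimed units m/s² match the derived units, so the claim is correct.

Answer: Yes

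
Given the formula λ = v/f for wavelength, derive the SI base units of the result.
Units of each symbol in λ = v/f:
  v (wave speed): m/s
  f (frequency): 1/s  → in the denominator, contributes s

Multiplying the contributions: [m/s] · [s]
Adding exponents of each base unit: m: 1
SI base units of wavelength: m

Answer: m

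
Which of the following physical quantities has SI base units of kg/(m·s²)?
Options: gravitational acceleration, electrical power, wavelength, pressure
Checking the SI base units of each option:
  gravitational acceleration (g = GM/r²): m/s²  ✗
  electrical power (P = IV): kg·m²/s³  ✗
  wavelength (λ = v/f): m  ✗
  pressure (P = F/A): kg/(m·s²)  ✓ matches

Only pressure has units kg/(m·s²).

Answer: pressure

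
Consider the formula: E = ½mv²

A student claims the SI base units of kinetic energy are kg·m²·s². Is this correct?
Units of each symbol in E = ½mv²:
  m (mass): kg
  v (speed): m/s  → to the power 2, contributes m²/s²
  The factor ½ is dimensionless.

Multiplying the contributions: [kg] · [m²/s²]
Adding exponents of each base unit: kg: 1, m: 2, s: -2
SI base units of kinetic energy: kg·m²/s²

The claimed units kg·m²·s² (exponents kg: 1, m: 2, s: 2) do not match the derived units kg·m²/s² (exponents kg: 1, m: 2, s: -2), so the claim is incorrect.

Answer: No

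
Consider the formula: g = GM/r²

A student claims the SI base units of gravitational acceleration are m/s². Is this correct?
Units of each symbol in g = GM/r²:
  G (gravitational constant): m³/(kg·s²)
  M (mass): kg
  r (distance): m  → to the power 2 in the denominator, contributes 1/m²

Multiplying the contributions: [m³/(kg·s²)] · [kg] · [1/m²]
Adding exponents of each base unit: m: 1, s: -2
SI base units of gravitational acceleration: m/s²

The claimed units m/s² match the derived units, so the claim is correct.

Answer: Yes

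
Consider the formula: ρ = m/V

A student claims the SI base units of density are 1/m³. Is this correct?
Units of each symbol in ρ = m/V:
  m (mass): kg
  V (volume): m³  → in the denominator, contributes 1/m³

Multiplying the contributions: [kg] · [1/m³]
Adding exponents of each base unit: kg: 1, m: -3
SI base units of density: kg/m³

The claimed units 1/m³ (exponents m: -3) do not match the derived units kg/m³ (exponents kg: 1, m: -3), so the claim is incorrect.

Answer: No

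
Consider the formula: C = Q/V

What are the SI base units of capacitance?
Units of each symbol in C = Q/V:
  Q (charge, in coulombs): s·A
  V (voltage, in volts): kg·m²/(s³·A)  → in the denominator, contributes s³·A/(kg·m²)

Multiplying the contributions: [s·A] · [s³·A/(kg·m²)]
Adding exponents of each base unit: kg: -1, m: -2, s: 4, A: 2
SI base units of capacitance: s⁴·A²/(kg·m²)

Answer: s⁴·A²/(kg·m²)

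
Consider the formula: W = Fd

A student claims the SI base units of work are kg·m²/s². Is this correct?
Units of each symbol in W = Fd:
  F (force): kg·m/s²
  d (displacement): m

Multiplying the contributions: [kg·m/s²] · [m]
Adding exponents of each base unit: kg: 1, m: 2, s: -2
SI base units of work: kg·m²/s²

The claimed units kg·m²/s² match the derived units, so the claim is correct.

Answer: Yes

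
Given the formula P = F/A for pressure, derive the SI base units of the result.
Units of each symbol in P = F/A:
  F (force): kg·m/s²
  A (area): m²  → in the denominator, contributes 1/m²

Multiplying the contributions: [kg·m/s²] · [1/m²]
Adding exponents of each base unit: kg: 1, m: -1, s: -2
SI base units of pressure: kg/(m·s²)

Answer: kg/(m·s²)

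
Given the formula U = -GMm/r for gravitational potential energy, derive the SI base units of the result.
Units of each symbol in U = -GMm/r:
  G (gravitational constant): m³/(kg·s²)
  M (mass): kg
  m (mass): kg
  r (distance): m  → in the denominator, contributes 1/m
  The minus sign does not affect the units.

Multiplying the contributions: [m³/(kg·s²)] · [kg] · [kg] · [1/m]
Adding exponents of each base unit: kg: 1, m: 2, s: -2
SI base units of gravitational potential energy: kg·m²/s²

Answer: kg·m²/s²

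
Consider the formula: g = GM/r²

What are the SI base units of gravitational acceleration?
Units of each symbol in g = GM/r²:
  G (gravitational constant): m³/(kg·s²)
  M (mass): kg
  r (distance): m  → to the power 2 in the denominator, contributes 1/m²

Multiplying the contributions: [m³/(kg·s²)] · [kg] · [1/m²]
Adding exponents of each base unit: m: 1, s: -2
SI base units of gravitational acceleration: m/s²

Answer: m/s²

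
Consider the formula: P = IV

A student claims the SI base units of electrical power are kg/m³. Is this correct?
Units of each symbol in P = IV:
  I (current): A
  V (voltage, in volts): kg·m²/(s³·A)

Multiplying the contributions: [A] · [kg·m²/(s³·A)]
Adding exponents of each base unit: kg: 1, m: 2, s: -3
SI base units of electrical power: kg·m²/s³

The claimed units kg/m³ (exponents kg: 1, m: -3) do not match the derived units kg·m²/s³ (exponents kg: 1, m: 2, s: -3), so the claim is incorrect.

Answer: No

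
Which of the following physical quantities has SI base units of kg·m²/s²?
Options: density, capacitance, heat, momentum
Checking the SI base units of each option:
  density (ρ = m/V): kg/m³  ✗
  capacitance (C = Q/V): s⁴·A²/(kg·m²)  ✗
  heat (Q = mcΔT): kg·m²/s²  ✓ matches
  momentum (p = mv): kg·m/s  ✗

Only heat has units kg·m²/s².

Answer: heat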